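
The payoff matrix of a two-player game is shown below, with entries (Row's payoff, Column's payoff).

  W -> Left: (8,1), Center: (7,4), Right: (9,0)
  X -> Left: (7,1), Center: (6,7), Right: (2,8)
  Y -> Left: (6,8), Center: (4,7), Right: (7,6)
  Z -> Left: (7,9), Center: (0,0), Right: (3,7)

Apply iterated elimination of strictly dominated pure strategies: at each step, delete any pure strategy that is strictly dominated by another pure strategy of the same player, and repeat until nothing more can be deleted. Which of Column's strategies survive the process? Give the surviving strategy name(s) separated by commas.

Center

Row X is eliminated: W beats it against every remaining column (Left: 8>7, Center: 7>6, Right: 9>2).
Row's strategy Y is strictly dominated by W (Left: 8>6, Center: 7>4, Right: 9>7) and is removed.
For Row, W strictly dominates Z on the remaining columns (Left: 8>7, Center: 7>0, Right: 9>3); eliminate Z.
For Column, Center strictly dominates Left on the remaining rows (W: 4>1); eliminate Left.
For Column, Center strictly dominates Right on the remaining rows (W: 4>0); eliminate Right.
Among the remaining strategies, none is strictly dominated by another pure strategy of the same player, so the elimination stops.
Surviving strategies — Row: {W}; Column: {Center}.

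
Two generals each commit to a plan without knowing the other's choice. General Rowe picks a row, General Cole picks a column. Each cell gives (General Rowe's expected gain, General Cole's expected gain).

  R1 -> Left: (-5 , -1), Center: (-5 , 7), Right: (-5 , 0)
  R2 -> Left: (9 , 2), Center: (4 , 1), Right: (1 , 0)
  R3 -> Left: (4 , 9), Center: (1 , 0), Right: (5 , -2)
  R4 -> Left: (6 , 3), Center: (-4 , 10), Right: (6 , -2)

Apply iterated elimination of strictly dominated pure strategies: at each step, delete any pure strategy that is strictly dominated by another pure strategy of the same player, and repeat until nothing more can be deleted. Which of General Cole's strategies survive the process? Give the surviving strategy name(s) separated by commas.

Left

General Rowe's strategy R1 is strictly dominated by R2 (Left: 9>-5, Center: 4>-5, Right: 1>-5) and is removed.
Column Right is eliminated: Left beats it against every remaining row (R2: 2>0, R3: 9>-2, R4: 3>-2).
Row R3 is eliminated: R2 beats it against every remaining column (Left: 9>4, Center: 4>1).
For General Rowe, R2 strictly dominates R4 on the remaining columns (Left: 9>6, Center: 4>-4); eliminate R4.
For General Cole, Left strictly dominates Center on the remaining rows (R2: 2>1); eliminate Center.
Among the remaining strategies, none is strictly dominated by another pure strategy of the same player, so the elimination stops.
Surviving strategies — General Rowe: {R2}; General Cole: {Left}.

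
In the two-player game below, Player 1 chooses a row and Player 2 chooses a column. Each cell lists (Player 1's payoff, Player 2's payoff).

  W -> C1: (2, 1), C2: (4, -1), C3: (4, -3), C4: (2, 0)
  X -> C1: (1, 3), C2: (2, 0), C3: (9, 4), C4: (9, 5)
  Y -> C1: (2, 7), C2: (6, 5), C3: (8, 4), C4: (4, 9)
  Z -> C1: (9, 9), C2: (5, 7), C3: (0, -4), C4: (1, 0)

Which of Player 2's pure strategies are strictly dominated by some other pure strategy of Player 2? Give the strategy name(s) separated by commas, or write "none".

C2, C3

C1 is not dominated — it holds its own against C2 at W (1>-1); C3 at W (1>-3); C4 at W (1>0).
C2 is strictly dominated by C1 (W: 1>-1, X: 3>0, Y: 7>5, Z: 9>7).
C3: dominated, since C4 does at least as well everywhere (W: 0>-3, X: 5>4, Y: 9>4, Z: 0>-4).
C4: no other strategy beats it everywhere (C1 at X (5>3); C2 at W (0>-1); C3 at W (0>-3)).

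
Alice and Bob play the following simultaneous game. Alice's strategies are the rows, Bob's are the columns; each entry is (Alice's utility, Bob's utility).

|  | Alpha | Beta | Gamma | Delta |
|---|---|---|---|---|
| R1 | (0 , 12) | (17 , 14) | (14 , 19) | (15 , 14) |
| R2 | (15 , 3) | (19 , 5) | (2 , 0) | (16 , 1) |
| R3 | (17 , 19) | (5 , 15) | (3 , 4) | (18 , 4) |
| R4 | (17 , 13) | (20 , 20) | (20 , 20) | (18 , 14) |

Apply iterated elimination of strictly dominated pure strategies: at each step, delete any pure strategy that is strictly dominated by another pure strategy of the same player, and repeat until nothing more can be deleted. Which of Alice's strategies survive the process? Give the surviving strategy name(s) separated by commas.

Alice's strategy R1 is strictly dominated by R4 (Alpha: 17>0, Beta: 20>17, Gamma: 20>14, Delta: 18>15) and is removed.
For Alice, R4 strictly dominates R2 on the remaining columns (Alpha: 17>15, Beta: 20>19, Gamma: 20>2, Delta: 18>16); eliminate R2.
Column Delta is eliminated: Beta beats it against every remaining row (R3: 15>4, R4: 20>14).
Among the remaining strategies, none is strictly dominated by another pure strategy of the same player, so the elimination stops.
Surviving strategies — Alice: {R3, R4}; Bob: {Alpha, Beta, Gamma}.

R3, R4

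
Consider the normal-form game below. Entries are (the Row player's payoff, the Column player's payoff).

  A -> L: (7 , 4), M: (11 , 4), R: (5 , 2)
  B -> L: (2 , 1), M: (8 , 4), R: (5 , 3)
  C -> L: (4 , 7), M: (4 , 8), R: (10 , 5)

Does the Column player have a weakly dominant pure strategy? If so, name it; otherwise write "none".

M

M vs L: A: 4=4, B: 4>1, C: 8>7.
M vs R: A: 4>2, B: 4>3, C: 8>5.
M is at least as good as every other strategy against every opponent action, so it is weakly dominant.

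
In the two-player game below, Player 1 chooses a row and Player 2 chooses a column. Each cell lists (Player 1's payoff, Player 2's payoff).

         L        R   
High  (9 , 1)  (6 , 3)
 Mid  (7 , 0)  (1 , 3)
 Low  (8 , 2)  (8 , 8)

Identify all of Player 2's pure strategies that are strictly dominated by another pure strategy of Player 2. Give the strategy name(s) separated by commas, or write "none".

L

L is strictly dominated by R (High: 3>1, Mid: 3>0, Low: 8>2).
Nothing dominates R: L at High (3>1).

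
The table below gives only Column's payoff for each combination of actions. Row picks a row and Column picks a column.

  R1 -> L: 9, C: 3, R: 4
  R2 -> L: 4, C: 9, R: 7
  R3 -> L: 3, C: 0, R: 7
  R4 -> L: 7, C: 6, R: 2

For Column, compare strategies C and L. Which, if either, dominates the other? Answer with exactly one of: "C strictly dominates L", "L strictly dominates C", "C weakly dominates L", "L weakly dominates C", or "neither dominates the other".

neither dominates the other

C's payoffs vs L's, by Row's action — R1: 3<9, R2: 9>4, R3: 0<3, R4: 6<7.
C does better at R2 but worse at R1, R3, R4; neither strategy dominates the other.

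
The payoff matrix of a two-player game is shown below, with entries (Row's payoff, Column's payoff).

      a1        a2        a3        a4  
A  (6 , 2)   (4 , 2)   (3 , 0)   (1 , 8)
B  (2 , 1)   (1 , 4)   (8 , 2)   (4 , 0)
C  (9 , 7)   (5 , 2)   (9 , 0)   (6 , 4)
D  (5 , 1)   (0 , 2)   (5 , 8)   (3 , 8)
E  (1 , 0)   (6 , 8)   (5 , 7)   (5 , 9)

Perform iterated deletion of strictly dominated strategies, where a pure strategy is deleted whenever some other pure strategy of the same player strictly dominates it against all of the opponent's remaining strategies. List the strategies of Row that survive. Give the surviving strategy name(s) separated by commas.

C

Row's strategy A is strictly dominated by C (a1: 9>6, a2: 5>4, a3: 9>3, a4: 6>1) and is removed.
For Row, C strictly dominates B on the remaining columns (a1: 9>2, a2: 5>1, a3: 9>8, a4: 6>4); eliminate B.
Row's strategy D is strictly dominated by C (a1: 9>5, a2: 5>0, a3: 9>5, a4: 6>3) and is removed.
Column a2 is eliminated: a4 beats it against every remaining row (C: 4>2, E: 9>8).
Row's strategy E is strictly dominated by C (a1: 9>1, a3: 9>5, a4: 6>5) and is removed.
Column a3 is eliminated: a1 beats it against every remaining row (C: 7>0).
Column a4 is eliminated: a1 beats it against every remaining row (C: 7>4).
Among the remaining strategies, none is strictly dominated by another pure strategy of the same player, so the elimination stops.
Surviving strategies — Row: {C}; Column: {a1}.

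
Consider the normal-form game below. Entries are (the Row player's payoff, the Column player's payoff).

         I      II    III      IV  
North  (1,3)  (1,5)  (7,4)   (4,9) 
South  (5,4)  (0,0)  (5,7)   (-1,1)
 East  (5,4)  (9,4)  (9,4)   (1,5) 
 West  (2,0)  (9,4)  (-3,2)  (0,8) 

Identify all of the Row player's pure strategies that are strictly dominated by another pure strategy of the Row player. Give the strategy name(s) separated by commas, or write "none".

Nothing dominates North: South at II (1>0); East at IV (4>1); West at III (7>-3).
South is not dominated — it holds its own against North at I (5>1); East at I (5=5); West at I (5>2).
Nothing dominates East: North at I (5>1); South at I (5=5); West at I (5>2).
West: no other strategy beats it everywhere (North at I (2>1); South at II (9>0); East at II (9=9)).

none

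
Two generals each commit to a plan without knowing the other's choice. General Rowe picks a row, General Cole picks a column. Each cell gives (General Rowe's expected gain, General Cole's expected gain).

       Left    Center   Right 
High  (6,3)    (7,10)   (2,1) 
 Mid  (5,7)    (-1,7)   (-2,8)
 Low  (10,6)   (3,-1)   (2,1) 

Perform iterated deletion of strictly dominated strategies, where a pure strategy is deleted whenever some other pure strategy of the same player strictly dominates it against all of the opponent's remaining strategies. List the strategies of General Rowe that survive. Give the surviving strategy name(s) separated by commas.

For General Rowe, High strictly dominates Mid on the remaining columns (Left: 6>5, Center: 7>-1, Right: 2>-2); eliminate Mid.
General Cole's strategy Right is strictly dominated by Left (High: 3>1, Low: 6>1) and is removed.
Among the remaining strategies, none is strictly dominated by another pure strategy of the same player, so the elimination stops.
Surviving strategies — General Rowe: {High, Low}; General Cole: {Left, Center}.

High, Low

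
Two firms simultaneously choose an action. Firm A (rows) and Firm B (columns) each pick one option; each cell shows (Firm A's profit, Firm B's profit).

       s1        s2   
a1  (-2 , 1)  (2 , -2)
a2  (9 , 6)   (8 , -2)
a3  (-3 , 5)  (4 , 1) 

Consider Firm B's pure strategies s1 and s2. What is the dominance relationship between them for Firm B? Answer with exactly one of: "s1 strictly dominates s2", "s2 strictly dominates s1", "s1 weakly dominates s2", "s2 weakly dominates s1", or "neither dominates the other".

s1's payoffs vs s2's, by Firm A's action — a1: 1>-2, a2: 6>-2, a3: 5>1.
s1 gives a strictly higher payoff against each choice by Firm A, so s1 strictly dominates s2.

s1 strictly dominates s2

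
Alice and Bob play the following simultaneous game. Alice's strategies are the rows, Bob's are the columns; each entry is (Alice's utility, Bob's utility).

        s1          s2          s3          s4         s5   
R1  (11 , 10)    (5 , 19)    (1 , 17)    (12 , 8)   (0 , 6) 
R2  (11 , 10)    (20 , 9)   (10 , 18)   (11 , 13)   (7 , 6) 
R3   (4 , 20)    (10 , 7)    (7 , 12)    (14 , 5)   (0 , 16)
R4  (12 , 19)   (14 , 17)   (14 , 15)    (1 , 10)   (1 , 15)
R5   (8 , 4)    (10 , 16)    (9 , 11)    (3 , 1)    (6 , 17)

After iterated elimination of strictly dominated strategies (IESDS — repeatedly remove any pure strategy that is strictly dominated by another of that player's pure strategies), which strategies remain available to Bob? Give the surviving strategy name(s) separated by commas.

Row R5 is eliminated: R2 beats it against every remaining column (s1: 11>8, s2: 20>10, s3: 10>9, s4: 11>3, s5: 7>6).
Bob's strategy s4 is strictly dominated by s3 (R1: 17>8, R2: 18>13, R3: 12>5, R4: 15>10) and is removed.
Row R1 is eliminated: R4 beats it against every remaining column (s1: 12>11, s2: 14>5, s3: 14>1, s5: 1>0).
For Alice, R2 strictly dominates R3 on the remaining columns (s1: 11>4, s2: 20>10, s3: 10>7, s5: 7>0); eliminate R3.
For Bob, s1 strictly dominates s2 on the remaining rows (R2: 10>9, R4: 19>17); eliminate s2.
Column s5 is eliminated: s1 beats it against every remaining row (R2: 10>6, R4: 19>15).
Row R2 is eliminated: R4 beats it against every remaining column (s1: 12>11, s3: 14>10).
Column s3 is eliminated: s1 beats it against every remaining row (R4: 19>15).
Among the remaining strategies, none is strictly dominated by another pure strategy of the same player, so the elimination stops.
Surviving strategies — Alice: {R4}; Bob: {s1}.

s1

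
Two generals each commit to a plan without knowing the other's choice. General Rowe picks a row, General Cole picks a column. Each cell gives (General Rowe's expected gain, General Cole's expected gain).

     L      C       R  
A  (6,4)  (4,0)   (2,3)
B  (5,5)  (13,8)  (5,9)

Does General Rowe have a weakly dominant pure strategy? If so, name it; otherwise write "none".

none

A fails to dominate B at C (4<13).
B fails to dominate A at L (5<6).
No single strategy dominates all the others.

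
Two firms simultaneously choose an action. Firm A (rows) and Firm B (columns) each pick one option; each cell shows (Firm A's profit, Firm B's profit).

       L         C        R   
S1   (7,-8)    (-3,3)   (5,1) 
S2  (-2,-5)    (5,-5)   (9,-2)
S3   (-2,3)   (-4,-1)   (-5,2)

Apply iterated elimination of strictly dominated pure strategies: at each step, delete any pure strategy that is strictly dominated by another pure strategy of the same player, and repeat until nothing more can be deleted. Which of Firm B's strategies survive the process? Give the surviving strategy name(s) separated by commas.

R

Firm A's strategy S3 is strictly dominated by S1 (L: 7>-2, C: -3>-4, R: 5>-5) and is removed.
For Firm B, R strictly dominates L on the remaining rows (S1: 1>-8, S2: -2>-5); eliminate L.
Firm A's strategy S1 is strictly dominated by S2 (C: 5>-3, R: 9>5) and is removed.
For Firm B, R strictly dominates C on the remaining rows (S2: -2>-5); eliminate C.
Among the remaining strategies, none is strictly dominated by another pure strategy of the same player, so the elimination stops.
Surviving strategies — Firm A: {S2}; Firm B: {R}.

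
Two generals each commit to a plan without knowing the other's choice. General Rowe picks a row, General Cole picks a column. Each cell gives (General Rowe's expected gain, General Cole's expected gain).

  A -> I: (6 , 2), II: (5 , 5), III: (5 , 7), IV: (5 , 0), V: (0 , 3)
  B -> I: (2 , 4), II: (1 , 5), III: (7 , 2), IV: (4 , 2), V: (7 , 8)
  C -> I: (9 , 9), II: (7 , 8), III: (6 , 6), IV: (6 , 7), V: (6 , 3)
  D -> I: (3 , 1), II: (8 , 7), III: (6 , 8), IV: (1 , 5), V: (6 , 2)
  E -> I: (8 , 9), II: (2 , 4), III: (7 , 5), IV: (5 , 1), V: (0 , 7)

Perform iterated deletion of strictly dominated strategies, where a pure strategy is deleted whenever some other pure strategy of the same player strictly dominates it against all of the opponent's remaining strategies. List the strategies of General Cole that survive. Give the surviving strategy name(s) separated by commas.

I, II, III, V

For General Rowe, C strictly dominates A on the remaining columns (I: 9>6, II: 7>5, III: 6>5, IV: 6>5, V: 6>0); eliminate A.
For General Cole, II strictly dominates IV on the remaining rows (B: 5>2, C: 8>7, D: 7>5, E: 4>1); eliminate IV.
Among the remaining strategies, none is strictly dominated by another pure strategy of the same player, so the elimination stops.
Surviving strategies — General Rowe: {B, C, D, E}; General Cole: {I, II, III, V}.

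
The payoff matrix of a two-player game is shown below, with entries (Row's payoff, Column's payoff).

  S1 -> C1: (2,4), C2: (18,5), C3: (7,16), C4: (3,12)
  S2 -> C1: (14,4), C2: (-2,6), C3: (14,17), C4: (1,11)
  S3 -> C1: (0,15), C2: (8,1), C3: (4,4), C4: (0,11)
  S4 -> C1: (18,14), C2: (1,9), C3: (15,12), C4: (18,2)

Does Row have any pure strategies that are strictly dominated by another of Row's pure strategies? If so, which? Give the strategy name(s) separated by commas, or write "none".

S2, S3

Nothing dominates S1: S2 at C2 (18>-2); S3 at C1 (2>0); S4 at C2 (18>1).
S2 is strictly dominated by S4 (C1: 18>14, C2: 1>-2, C3: 15>14, C4: 18>1).
S1 strictly dominates S3 — C1: 2>0, C2: 18>8, C3: 7>4, C4: 3>0.
S4: no other strategy beats it everywhere (S1 at C1 (18>2); S2 at C1 (18>14); S3 at C1 (18>0)).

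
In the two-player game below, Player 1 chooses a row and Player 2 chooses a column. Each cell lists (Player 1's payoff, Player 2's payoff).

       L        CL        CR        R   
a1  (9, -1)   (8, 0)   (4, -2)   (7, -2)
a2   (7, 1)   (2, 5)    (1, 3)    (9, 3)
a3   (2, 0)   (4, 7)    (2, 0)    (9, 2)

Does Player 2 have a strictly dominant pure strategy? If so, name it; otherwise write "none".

CL vs L: a1: 0>-1, a2: 5>1, a3: 7>0.
CL vs CR: a1: 0>-2, a2: 5>3, a3: 7>0.
CL vs R: a1: 0>-2, a2: 5>3, a3: 7>2.
CL strictly beats every other strategy against every opponent action, so it is strictly dominant.

CL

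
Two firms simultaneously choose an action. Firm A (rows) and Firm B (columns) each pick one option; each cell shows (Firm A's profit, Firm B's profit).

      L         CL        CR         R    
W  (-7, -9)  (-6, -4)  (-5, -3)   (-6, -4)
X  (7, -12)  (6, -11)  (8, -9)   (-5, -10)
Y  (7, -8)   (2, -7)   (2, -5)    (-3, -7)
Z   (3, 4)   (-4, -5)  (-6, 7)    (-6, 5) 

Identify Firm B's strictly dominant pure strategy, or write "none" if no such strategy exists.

CR vs L: W: -3>-9, X: -9>-12, Y: -5>-8, Z: 7>4.
CR vs CL: W: -3>-4, X: -9>-11, Y: -5>-7, Z: 7>-5.
CR vs R: W: -3>-4, X: -9>-10, Y: -5>-7, Z: 7>5.
CR strictly beats every other strategy against every opponent action, so it is strictly dominant.

CR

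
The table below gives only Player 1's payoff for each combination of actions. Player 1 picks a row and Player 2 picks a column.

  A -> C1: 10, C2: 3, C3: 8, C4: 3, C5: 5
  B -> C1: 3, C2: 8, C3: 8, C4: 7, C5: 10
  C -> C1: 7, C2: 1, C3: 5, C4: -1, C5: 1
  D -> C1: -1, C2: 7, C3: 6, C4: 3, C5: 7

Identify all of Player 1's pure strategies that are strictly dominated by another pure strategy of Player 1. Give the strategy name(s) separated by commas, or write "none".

Nothing dominates A: B at C1 (10>3); C at C1 (10>7); D at C1 (10>-1).
Nothing dominates B: A at C2 (8>3); C at C2 (8>1); D at C1 (3>-1).
A strictly dominates C — C1: 10>7, C2: 3>1, C3: 8>5, C4: 3>-1, C5: 5>1.
B strictly dominates D — C1: 3>-1, C2: 8>7, C3: 8>6, C4: 7>3, C5: 10>7.

C, D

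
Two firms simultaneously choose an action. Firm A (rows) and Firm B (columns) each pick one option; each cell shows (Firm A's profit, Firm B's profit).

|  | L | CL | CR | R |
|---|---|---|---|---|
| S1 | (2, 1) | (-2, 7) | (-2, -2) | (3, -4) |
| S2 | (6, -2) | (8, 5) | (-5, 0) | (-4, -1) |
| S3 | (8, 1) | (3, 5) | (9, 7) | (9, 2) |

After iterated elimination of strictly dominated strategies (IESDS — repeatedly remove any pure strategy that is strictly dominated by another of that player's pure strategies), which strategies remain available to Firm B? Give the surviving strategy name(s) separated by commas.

Firm A's strategy S1 is strictly dominated by S3 (L: 8>2, CL: 3>-2, CR: 9>-2, R: 9>3) and is removed.
For Firm B, CL strictly dominates L on the remaining rows (S2: 5>-2, S3: 5>1); eliminate L.
For Firm B, CL strictly dominates R on the remaining rows (S2: 5>-1, S3: 5>2); eliminate R.
Among the remaining strategies, none is strictly dominated by another pure strategy of the same player, so the elimination stops.
Surviving strategies — Firm A: {S2, S3}; Firm B: {CL, CR}.

CL, CR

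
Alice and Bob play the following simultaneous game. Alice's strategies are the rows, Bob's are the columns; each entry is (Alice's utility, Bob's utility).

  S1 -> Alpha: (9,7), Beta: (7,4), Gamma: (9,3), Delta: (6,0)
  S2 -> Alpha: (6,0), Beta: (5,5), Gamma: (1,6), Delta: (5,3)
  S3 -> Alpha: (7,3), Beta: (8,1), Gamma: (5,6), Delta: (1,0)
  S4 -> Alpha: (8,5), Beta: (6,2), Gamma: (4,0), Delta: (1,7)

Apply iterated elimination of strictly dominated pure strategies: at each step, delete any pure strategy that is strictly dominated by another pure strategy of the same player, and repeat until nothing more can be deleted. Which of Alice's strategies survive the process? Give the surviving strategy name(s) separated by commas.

S1

For Alice, S1 strictly dominates S2 on the remaining columns (Alpha: 9>6, Beta: 7>5, Gamma: 9>1, Delta: 6>5); eliminate S2.
For Alice, S1 strictly dominates S4 on the remaining columns (Alpha: 9>8, Beta: 7>6, Gamma: 9>4, Delta: 6>1); eliminate S4.
Bob's strategy Beta is strictly dominated by Alpha (S1: 7>4, S3: 3>1) and is removed.
Alice's strategy S3 is strictly dominated by S1 (Alpha: 9>7, Gamma: 9>5, Delta: 6>1) and is removed.
For Bob, Alpha strictly dominates Gamma on the remaining rows (S1: 7>3); eliminate Gamma.
Bob's strategy Delta is strictly dominated by Alpha (S1: 7>0) and is removed.
Among the remaining strategies, none is strictly dominated by another pure strategy of the same player, so the elimination stops.
Surviving strategies — Alice: {S1}; Bob: {Alpha}.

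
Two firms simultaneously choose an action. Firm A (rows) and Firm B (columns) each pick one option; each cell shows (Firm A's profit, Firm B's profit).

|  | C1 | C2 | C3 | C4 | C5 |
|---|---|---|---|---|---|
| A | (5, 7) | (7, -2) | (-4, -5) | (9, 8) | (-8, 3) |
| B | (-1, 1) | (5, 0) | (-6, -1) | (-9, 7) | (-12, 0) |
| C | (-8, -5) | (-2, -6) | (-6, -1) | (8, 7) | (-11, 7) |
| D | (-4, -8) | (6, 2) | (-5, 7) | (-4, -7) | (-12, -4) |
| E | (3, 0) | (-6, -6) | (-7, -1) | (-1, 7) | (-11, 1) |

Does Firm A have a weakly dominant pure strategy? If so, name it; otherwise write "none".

A

A vs B: C1: 5>-1, C2: 7>5, C3: -4>-6, C4: 9>-9, C5: -8>-12.
A vs C: C1: 5>-8, C2: 7>-2, C3: -4>-6, C4: 9>8, C5: -8>-11.
A vs D: C1: 5>-4, C2: 7>6, C3: -4>-5, C4: 9>-4, C5: -8>-12.
A vs E: C1: 5>3, C2: 7>-6, C3: -4>-7, C4: 9>-1, C5: -8>-11.
A is at least as good as every other strategy against every opponent action, so it is weakly dominant.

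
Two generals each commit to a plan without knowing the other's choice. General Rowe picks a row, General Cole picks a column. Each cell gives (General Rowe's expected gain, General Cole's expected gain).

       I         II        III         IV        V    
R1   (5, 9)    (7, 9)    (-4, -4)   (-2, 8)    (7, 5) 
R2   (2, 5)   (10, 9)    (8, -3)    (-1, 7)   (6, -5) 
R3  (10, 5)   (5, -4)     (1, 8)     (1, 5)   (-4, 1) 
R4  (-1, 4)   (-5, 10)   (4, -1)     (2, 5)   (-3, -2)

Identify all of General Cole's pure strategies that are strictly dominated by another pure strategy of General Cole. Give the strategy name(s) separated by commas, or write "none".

V

I: no other strategy beats it everywhere (II at R1 (9=9); III at R1 (9>-4); IV at R1 (9>8); V at R1 (9>5)).
II: no other strategy beats it everywhere (I at R1 (9=9); III at R1 (9>-4); IV at R1 (9>8); V at R1 (9>5)).
Nothing dominates III: I at R3 (8>5); II at R3 (8>-4); IV at R3 (8>5); V at R2 (-3>-5).
IV: no other strategy beats it everywhere (I at R2 (7>5); II at R3 (5>-4); III at R1 (8>-4); V at R1 (8>5)).
I strictly dominates V — R1: 9>5, R2: 5>-5, R3: 5>1, R4: 4>-2.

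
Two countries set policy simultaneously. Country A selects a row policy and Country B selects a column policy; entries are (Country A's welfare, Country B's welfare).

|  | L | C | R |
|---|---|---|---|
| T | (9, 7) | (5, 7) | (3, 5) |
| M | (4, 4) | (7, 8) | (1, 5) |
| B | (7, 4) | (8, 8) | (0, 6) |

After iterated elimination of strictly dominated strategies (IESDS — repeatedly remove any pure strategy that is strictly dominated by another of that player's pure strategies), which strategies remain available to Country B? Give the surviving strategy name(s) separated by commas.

L, C

For Country B, C strictly dominates R on the remaining rows (T: 7>5, M: 8>5, B: 8>6); eliminate R.
For Country A, B strictly dominates M on the remaining columns (L: 7>4, C: 8>7); eliminate M.
Among the remaining strategies, none is strictly dominated by another pure strategy of the same player, so the elimination stops.
Surviving strategies — Country A: {T, B}; Country B: {L, C}.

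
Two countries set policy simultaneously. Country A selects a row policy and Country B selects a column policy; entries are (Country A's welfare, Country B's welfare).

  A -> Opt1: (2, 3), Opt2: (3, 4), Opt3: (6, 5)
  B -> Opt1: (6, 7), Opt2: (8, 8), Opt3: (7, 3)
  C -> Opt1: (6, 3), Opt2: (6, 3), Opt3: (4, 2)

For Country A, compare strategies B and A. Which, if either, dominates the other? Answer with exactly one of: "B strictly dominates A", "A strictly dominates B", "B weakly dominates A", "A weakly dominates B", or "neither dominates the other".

B's payoffs vs A's, by Country B's action — Opt1: 6>2, Opt2: 8>3, Opt3: 7>6.
Every comparison favours B, so B strictly dominates A.

B strictly dominates A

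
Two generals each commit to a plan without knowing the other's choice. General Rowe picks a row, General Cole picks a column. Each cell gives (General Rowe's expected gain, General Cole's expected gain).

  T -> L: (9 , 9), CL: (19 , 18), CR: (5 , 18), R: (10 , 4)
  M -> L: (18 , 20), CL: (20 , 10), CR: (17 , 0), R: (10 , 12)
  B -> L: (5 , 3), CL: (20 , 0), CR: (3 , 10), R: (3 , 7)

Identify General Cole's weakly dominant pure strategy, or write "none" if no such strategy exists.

none

L fails to dominate CL at T (9<18).
CL fails to dominate L at M (10<20).
CR fails to dominate L at M (0<20).
R fails to dominate L at T (4<9).
No single strategy dominates all the others.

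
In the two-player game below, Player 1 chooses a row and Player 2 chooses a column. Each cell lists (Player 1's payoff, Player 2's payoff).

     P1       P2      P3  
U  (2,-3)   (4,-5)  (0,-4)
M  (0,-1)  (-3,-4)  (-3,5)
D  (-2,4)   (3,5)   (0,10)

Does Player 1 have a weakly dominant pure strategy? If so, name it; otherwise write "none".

U vs M: P1: 2>0, P2: 4>-3, P3: 0>-3.
U vs D: P1: 2>-2, P2: 4>3, P3: 0=0.
U is at least as good as every other strategy against every opponent action, so it is weakly dominant.

U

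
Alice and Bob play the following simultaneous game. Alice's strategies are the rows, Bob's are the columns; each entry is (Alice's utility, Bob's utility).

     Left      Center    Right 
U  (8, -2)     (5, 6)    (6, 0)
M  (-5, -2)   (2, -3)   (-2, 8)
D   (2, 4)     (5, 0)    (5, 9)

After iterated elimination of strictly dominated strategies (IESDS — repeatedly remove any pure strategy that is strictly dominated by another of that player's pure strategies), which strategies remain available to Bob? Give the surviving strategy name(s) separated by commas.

Center, Right

Alice's strategy M is strictly dominated by U (Left: 8>-5, Center: 5>2, Right: 6>-2) and is removed.
Bob's strategy Left is strictly dominated by Right (U: 0>-2, D: 9>4) and is removed.
Among the remaining strategies, none is strictly dominated by another pure strategy of the same player, so the elimination stops.
Surviving strategies — Alice: {U, D}; Bob: {Center, Right}.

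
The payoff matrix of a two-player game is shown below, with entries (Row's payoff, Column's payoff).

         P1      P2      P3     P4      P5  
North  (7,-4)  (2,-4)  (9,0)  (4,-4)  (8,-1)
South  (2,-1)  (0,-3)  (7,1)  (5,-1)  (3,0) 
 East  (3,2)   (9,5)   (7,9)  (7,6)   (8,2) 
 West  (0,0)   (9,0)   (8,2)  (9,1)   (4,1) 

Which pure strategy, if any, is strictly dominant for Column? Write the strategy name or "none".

P3

P3 vs P1: North: 0>-4, South: 1>-1, East: 9>2, West: 2>0.
P3 vs P2: North: 0>-4, South: 1>-3, East: 9>5, West: 2>0.
P3 vs P4: North: 0>-4, South: 1>-1, East: 9>6, West: 2>1.
P3 vs P5: North: 0>-1, South: 1>0, East: 9>2, West: 2>1.
P3 strictly beats every other strategy against every opponent action, so it is strictly dominant.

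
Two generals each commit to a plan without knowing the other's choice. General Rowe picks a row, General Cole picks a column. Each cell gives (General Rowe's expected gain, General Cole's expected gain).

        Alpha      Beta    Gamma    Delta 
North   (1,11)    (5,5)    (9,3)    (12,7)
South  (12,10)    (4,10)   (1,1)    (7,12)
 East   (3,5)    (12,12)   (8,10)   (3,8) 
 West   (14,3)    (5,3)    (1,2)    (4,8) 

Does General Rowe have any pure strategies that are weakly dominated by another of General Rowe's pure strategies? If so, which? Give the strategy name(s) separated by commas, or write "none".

none

Nothing dominates North: South at Beta (5>4); East at Gamma (9>8); West at Gamma (9>1).
Nothing dominates South: North at Alpha (12>1); East at Alpha (12>3); West at Delta (7>4).
East: no other strategy beats it everywhere (North at Alpha (3>1); South at Beta (12>4); West at Beta (12>5)).
Nothing dominates West: North at Alpha (14>1); South at Alpha (14>12); East at Alpha (14>3).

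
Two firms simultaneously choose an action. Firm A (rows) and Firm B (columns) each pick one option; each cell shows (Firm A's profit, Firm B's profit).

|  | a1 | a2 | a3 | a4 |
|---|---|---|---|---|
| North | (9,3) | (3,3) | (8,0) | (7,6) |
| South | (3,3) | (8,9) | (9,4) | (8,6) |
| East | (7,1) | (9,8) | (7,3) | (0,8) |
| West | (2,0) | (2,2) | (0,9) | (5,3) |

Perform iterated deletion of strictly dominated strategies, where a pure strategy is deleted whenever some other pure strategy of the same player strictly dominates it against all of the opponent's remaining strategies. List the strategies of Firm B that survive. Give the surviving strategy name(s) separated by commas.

a2, a4

For Firm A, North strictly dominates West on the remaining columns (a1: 9>2, a2: 3>2, a3: 8>0, a4: 7>5); eliminate West.
For Firm B, a4 strictly dominates a1 on the remaining rows (North: 6>3, South: 6>3, East: 8>1); eliminate a1.
Firm A's strategy North is strictly dominated by South (a2: 8>3, a3: 9>8, a4: 8>7) and is removed.
Column a3 is eliminated: a2 beats it against every remaining row (South: 9>4, East: 8>3).
Among the remaining strategies, none is strictly dominated by another pure strategy of the same player, so the elimination stops.
Surviving strategies — Firm A: {South, East}; Firm B: {a2, a4}.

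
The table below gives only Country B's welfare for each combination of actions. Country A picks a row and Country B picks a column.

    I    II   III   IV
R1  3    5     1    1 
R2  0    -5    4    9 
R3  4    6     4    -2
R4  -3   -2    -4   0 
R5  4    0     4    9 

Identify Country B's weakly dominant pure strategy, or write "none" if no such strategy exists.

none

I fails to dominate II at R1 (3<5).
II fails to dominate I at R2 (-5<0).
III fails to dominate I at R1 (1<3).
IV fails to dominate I at R1 (1<3).
No single strategy dominates all the others.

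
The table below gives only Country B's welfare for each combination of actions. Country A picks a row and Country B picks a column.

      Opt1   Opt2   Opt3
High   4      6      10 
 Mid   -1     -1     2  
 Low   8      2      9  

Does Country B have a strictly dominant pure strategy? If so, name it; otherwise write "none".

Opt3 vs Opt1: High: 10>4, Mid: 2>-1, Low: 9>8.
Opt3 vs Opt2: High: 10>6, Mid: 2>-1, Low: 9>2.
Opt3 strictly beats every other strategy against every opponent action, so it is strictly dominant.

Opt3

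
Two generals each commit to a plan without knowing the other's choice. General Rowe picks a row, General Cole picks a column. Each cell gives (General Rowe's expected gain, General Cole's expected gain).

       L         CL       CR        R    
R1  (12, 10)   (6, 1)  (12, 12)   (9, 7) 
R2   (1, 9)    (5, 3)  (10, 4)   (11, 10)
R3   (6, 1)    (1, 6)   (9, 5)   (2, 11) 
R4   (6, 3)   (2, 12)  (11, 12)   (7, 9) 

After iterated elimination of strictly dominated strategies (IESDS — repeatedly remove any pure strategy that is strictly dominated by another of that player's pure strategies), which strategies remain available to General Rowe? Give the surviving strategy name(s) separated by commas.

General Rowe's strategy R3 is strictly dominated by R1 (L: 12>6, CL: 6>1, CR: 12>9, R: 9>2) and is removed.
General Rowe's strategy R4 is strictly dominated by R1 (L: 12>6, CL: 6>2, CR: 12>11, R: 9>7) and is removed.
For General Cole, L strictly dominates CL on the remaining rows (R1: 10>1, R2: 9>3); eliminate CL.
Among the remaining strategies, none is strictly dominated by another pure strategy of the same player, so the elimination stops.
Surviving strategies — General Rowe: {R1, R2}; General Cole: {L, CR, R}.

R1, R2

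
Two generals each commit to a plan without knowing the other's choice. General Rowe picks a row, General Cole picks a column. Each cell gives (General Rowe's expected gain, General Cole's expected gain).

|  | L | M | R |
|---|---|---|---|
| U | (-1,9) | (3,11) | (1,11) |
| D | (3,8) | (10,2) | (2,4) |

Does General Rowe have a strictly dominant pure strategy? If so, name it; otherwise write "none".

D

D vs U: L: 3>-1, M: 10>3, R: 2>1.
D strictly beats every other strategy against every opponent action, so it is strictly dominant.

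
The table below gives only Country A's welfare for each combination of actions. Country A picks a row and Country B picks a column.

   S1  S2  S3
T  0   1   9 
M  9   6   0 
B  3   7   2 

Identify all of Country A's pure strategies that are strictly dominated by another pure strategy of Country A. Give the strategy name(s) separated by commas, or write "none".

T: no other strategy beats it everywhere (M at S3 (9>0); B at S3 (9>2)).
M is not dominated — it holds its own against T at S1 (9>0); B at S1 (9>3).
B: no other strategy beats it everywhere (T at S1 (3>0); M at S2 (7>6)).

none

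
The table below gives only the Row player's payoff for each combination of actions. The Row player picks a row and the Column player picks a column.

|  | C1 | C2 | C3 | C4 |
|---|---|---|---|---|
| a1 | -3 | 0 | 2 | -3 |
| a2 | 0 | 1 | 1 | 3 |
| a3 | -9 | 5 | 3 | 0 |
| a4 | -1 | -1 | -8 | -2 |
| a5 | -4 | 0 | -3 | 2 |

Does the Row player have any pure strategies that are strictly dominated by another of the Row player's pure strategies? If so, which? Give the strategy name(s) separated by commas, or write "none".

a4, a5

Nothing dominates a1: a2 at C3 (2>1); a3 at C1 (-3>-9); a4 at C2 (0>-1); a5 at C1 (-3>-4).
a2: no other strategy beats it everywhere (a1 at C1 (0>-3); a3 at C1 (0>-9); a4 at C1 (0>-1); a5 at C1 (0>-4)).
a3 is not dominated — it holds its own against a1 at C2 (5>0); a2 at C2 (5>1); a4 at C2 (5>-1); a5 at C2 (5>0).
a4 is strictly dominated by a2 (C1: 0>-1, C2: 1>-1, C3: 1>-8, C4: 3>-2).
a5: dominated, since a2 does at least as well everywhere (C1: 0>-4, C2: 1>0, C3: 1>-3, C4: 3>2).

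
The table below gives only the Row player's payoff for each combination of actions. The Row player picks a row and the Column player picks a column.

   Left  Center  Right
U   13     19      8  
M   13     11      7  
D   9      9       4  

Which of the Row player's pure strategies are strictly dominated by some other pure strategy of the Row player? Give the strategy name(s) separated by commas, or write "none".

D

Nothing dominates U: M at Left (13=13); D at Left (13>9).
M is not dominated — it holds its own against U at Left (13=13); D at Left (13>9).
U strictly dominates D — Left: 13>9, Center: 19>9, Right: 8>4.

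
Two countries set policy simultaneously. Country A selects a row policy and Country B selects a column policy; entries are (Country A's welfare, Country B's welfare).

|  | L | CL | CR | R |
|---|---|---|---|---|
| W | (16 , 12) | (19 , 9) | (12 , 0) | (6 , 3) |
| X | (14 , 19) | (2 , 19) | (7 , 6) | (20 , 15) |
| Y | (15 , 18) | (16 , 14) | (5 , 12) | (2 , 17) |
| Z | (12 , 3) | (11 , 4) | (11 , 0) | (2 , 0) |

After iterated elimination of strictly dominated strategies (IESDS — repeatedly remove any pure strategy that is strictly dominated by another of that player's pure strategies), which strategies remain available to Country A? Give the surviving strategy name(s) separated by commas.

W

Row Y is eliminated: W beats it against every remaining column (L: 16>15, CL: 19>16, CR: 12>5, R: 6>2).
For Country A, W strictly dominates Z on the remaining columns (L: 16>12, CL: 19>11, CR: 12>11, R: 6>2); eliminate Z.
For Country B, L strictly dominates CR on the remaining rows (W: 12>0, X: 19>6); eliminate CR.
Country B's strategy R is strictly dominated by L (W: 12>3, X: 19>15) and is removed.
Country A's strategy X is strictly dominated by W (L: 16>14, CL: 19>2) and is removed.
Column CL is eliminated: L beats it against every remaining row (W: 12>9).
Among the remaining strategies, none is strictly dominated by another pure strategy of the same player, so the elimination stops.
Surviving strategies — Country A: {W}; Country B: {L}.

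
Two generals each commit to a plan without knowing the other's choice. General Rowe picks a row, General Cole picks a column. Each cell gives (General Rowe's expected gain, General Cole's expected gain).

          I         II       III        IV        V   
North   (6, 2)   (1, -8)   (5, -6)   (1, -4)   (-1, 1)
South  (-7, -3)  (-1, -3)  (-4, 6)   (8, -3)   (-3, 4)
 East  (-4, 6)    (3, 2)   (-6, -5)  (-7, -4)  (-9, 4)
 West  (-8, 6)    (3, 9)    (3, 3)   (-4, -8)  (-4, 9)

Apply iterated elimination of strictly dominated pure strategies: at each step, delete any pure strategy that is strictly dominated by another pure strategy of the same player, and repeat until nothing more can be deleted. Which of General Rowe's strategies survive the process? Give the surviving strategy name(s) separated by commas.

Column IV is eliminated: V beats it against every remaining row (North: 1>-4, South: 4>-3, East: 4>-4, West: 9>-8).
General Rowe's strategy South is strictly dominated by North (I: 6>-7, II: 1>-1, III: 5>-4, V: -1>-3) and is removed.
For General Cole, I strictly dominates III on the remaining rows (North: 2>-6, East: 6>-5, West: 6>3); eliminate III.
Among the remaining strategies, none is strictly dominated by another pure strategy of the same player, so the elimination stops.
Surviving strategies — General Rowe: {North, East, West}; General Cole: {I, II, V}.

North, East, West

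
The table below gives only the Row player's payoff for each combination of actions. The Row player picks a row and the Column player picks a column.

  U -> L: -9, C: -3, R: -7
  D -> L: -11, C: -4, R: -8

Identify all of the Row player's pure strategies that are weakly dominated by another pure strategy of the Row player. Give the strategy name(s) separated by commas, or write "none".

Nothing dominates U: D at L (-9>-11).
D: dominated, since U does at least as well everywhere (L: -9>-11, C: -3>-4, R: -7>-8).

D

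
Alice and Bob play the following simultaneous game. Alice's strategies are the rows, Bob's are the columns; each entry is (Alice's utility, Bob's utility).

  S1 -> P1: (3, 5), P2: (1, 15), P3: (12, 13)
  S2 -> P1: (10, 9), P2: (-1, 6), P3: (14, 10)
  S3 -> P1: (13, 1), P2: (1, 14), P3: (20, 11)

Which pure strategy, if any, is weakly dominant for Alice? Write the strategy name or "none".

S3

S3 vs S1: P1: 13>3, P2: 1=1, P3: 20>12.
S3 vs S2: P1: 13>10, P2: 1>-1, P3: 20>14.
S3 is at least as good as every other strategy against every opponent action, so it is weakly dominant.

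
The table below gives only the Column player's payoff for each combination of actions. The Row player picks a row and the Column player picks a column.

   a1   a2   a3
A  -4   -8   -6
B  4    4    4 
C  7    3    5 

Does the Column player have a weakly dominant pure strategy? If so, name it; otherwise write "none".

a1

a1 vs a2: A: -4>-8, B: 4=4, C: 7>3.
a1 vs a3: A: -4>-6, B: 4=4, C: 7>5.
a1 is at least as good as every other strategy against every opponent action, so it is weakly dominant.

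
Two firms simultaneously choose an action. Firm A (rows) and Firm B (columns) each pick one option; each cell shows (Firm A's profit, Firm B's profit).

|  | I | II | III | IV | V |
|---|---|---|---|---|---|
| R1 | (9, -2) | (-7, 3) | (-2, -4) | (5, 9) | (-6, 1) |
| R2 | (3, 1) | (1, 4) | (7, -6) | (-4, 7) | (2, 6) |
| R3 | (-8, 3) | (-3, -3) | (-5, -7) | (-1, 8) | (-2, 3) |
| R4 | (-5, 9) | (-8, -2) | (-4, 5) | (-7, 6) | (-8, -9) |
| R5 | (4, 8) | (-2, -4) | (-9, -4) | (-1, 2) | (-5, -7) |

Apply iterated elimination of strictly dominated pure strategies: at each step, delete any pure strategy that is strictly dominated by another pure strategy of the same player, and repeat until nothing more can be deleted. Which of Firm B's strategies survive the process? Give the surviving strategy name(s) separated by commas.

IV

Row R4 is eliminated: R1 beats it against every remaining column (I: 9>-5, II: -7>-8, III: -2>-4, IV: 5>-7, V: -6>-8).
Column II is eliminated: IV beats it against every remaining row (R1: 9>3, R2: 7>4, R3: 8>-3, R5: 2>-4).
Column III is eliminated: I beats it against every remaining row (R1: -2>-4, R2: 1>-6, R3: 3>-7, R5: 8>-4).
Firm B's strategy V is strictly dominated by IV (R1: 9>1, R2: 7>6, R3: 8>3, R5: 2>-7) and is removed.
Firm A's strategy R2 is strictly dominated by R1 (I: 9>3, IV: 5>-4) and is removed.
Firm A's strategy R3 is strictly dominated by R1 (I: 9>-8, IV: 5>-1) and is removed.
Firm A's strategy R5 is strictly dominated by R1 (I: 9>4, IV: 5>-1) and is removed.
Column I is eliminated: IV beats it against every remaining row (R1: 9>-2).
Among the remaining strategies, none is strictly dominated by another pure strategy of the same player, so the elimination stops.
Surviving strategies — Firm A: {R1}; Firm B: {IV}.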